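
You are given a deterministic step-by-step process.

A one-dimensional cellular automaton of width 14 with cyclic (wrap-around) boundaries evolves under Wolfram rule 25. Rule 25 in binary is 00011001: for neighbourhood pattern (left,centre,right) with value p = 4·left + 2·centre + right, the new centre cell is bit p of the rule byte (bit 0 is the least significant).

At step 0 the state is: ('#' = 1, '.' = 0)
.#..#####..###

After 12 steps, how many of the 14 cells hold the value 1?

8

gen 0: .#..#####..###
gen 1: ..#.#....#.#..
gen 2: #....###....##
gen 3: .###.#..###.#.
gen 4: .#....#.#....#
gen 5: ..###....###..
gen 6: #.#..###.#..##
gen 7: ...#.#....#.#.
gen 8: ##....###....#
gen 9: ..###.#..###.#
gen 10: #.#....#.#....
gen 11: ...###....###.
gen 12: ##.#..###.#..#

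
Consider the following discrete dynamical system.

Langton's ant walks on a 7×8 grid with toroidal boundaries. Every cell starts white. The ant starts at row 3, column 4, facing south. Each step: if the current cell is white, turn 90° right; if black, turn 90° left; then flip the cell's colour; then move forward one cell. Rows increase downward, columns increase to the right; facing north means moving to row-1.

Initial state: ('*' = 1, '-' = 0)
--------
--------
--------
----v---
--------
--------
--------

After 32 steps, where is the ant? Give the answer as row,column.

1,6

gen 0: --------
--------
--------
----v---
--------
--------
--------
gen 1: --------
--------
--------
---<*---
--------
--------
--------
gen 2: --------
--------
---^----
---**---
--------
--------
--------
gen 3: --------
--------
---*>---
---**---
--------
--------
--------
gen 4: --------
--------
---**---
---*v---
--------
--------
--------
gen 5: --------
--------
---**---
---*->--
--------
--------
--------
gen 6: --------
--------
---**---
---*-*--
-----v--
--------
--------
gen 7: --------
--------
---**---
---*-*--
----<*--
--------
--------
gen 8: --------
--------
---**---
---*^*--
----**--
--------
--------
gen 9: --------
--------
---**---
---**>--
----**--
--------
--------
gen 10: --------
--------
---**^--
---**---
----**--
--------
--------
gen 11: --------
--------
---***>-
---**---
----**--
--------
--------
gen 12: --------
--------
---****-
---**-v-
----**--
--------
--------
gen 13: --------
--------
---****-
---**<*-
----**--
--------
--------
gen 14: --------
--------
---**^*-
---****-
----**--
--------
--------
gen 15: --------
--------
---*<-*-
---****-
----**--
--------
--------
gen 16: --------
--------
---*--*-
---*v**-
----**--
--------
--------
gen 17: --------
--------
---*--*-
---*->*-
----**--
--------
--------
gen 18: --------
--------
---*-^*-
---*--*-
----**--
--------
--------
gen 19: --------
--------
---*-*>-
---*--*-
----**--
--------
--------
gen 20: --------
------^-
---*-*--
---*--*-
----**--
--------
--------
gen 21: --------
------*>
---*-*--
---*--*-
----**--
--------
--------
gen 22: --------
------**
---*-*-v
---*--*-
----**--
--------
--------
gen 23: --------
------**
---*-*<*
---*--*-
----**--
--------
--------
gen 24: --------
------^*
---*-***
---*--*-
----**--
--------
--------
gen 25: --------
-----<-*
---*-***
---*--*-
----**--
--------
--------
gen 26: -----^--
-----*-*
---*-***
---*--*-
----**--
--------
--------
gen 27: -----*>-
-----*-*
---*-***
---*--*-
----**--
--------
--------
gen 28: -----**-
-----*v*
---*-***
---*--*-
----**--
--------
--------
gen 29: -----**-
-----<**
---*-***
---*--*-
----**--
--------
--------
gen 30: -----**-
------**
---*-v**
---*--*-
----**--
--------
--------
gen 31: -----**-
------**
---*-->*
---*--*-
----**--
--------
--------
gen 32: -----**-
------^*
---*---*
---*--*-
----**--
--------
--------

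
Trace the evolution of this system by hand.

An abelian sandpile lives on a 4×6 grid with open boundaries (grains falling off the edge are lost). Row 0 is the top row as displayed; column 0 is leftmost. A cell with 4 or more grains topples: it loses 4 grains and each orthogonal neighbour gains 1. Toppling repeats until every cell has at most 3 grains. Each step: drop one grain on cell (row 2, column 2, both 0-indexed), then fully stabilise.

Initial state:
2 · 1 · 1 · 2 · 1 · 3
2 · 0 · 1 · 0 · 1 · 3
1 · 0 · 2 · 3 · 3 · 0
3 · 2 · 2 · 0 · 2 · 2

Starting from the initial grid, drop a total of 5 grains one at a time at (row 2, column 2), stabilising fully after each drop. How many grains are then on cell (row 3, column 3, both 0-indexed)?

2

k=0  2 · 1 · 1 · 2 · 1 · 3
2 · 0 · 1 · 0 · 1 · 3
1 · 0 · 2 · 3 · 3 · 0
3 · 2 · 2 · 0 · 2 · 2
k=1  2 · 1 · 1 · 2 · 1 · 3
2 · 0 · 1 · 0 · 1 · 3
1 · 0 · 3 · 3 · 3 · 0
3 · 2 · 2 · 0 · 2 · 2
k=2  2 · 1 · 1 · 2 · 1 · 3
2 · 0 · 2 · 1 · 2 · 3
1 · 1 · 1 · 1 · 0 · 1
3 · 2 · 3 · 1 · 3 · 2
k=3  2 · 1 · 1 · 2 · 1 · 3
2 · 0 · 2 · 1 · 2 · 3
1 · 1 · 2 · 1 · 0 · 1
3 · 2 · 3 · 1 · 3 · 2
k=4  2 · 1 · 1 · 2 · 1 · 3
2 · 0 · 2 · 1 · 2 · 3
1 · 1 · 3 · 1 · 0 · 1
3 · 2 · 3 · 1 · 3 · 2
k=5  2 · 1 · 1 · 2 · 1 · 3
2 · 0 · 3 · 1 · 2 · 3
1 · 2 · 1 · 2 · 0 · 1
3 · 3 · 0 · 2 · 3 · 2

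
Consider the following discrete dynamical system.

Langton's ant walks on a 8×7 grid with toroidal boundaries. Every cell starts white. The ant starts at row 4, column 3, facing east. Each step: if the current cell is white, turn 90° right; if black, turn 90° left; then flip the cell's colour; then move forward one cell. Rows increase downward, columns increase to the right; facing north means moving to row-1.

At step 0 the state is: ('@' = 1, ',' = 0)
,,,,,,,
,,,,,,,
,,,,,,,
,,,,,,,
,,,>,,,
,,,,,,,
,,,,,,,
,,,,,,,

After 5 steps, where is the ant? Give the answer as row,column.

t=0: ,,,,,,,
,,,,,,,
,,,,,,,
,,,,,,,
,,,>,,,
,,,,,,,
,,,,,,,
,,,,,,,
t=1: ,,,,,,,
,,,,,,,
,,,,,,,
,,,,,,,
,,,@,,,
,,,v,,,
,,,,,,,
,,,,,,,
t=2: ,,,,,,,
,,,,,,,
,,,,,,,
,,,,,,,
,,,@,,,
,,<@,,,
,,,,,,,
,,,,,,,
t=3: ,,,,,,,
,,,,,,,
,,,,,,,
,,,,,,,
,,^@,,,
,,@@,,,
,,,,,,,
,,,,,,,
t=4: ,,,,,,,
,,,,,,,
,,,,,,,
,,,,,,,
,,@>,,,
,,@@,,,
,,,,,,,
,,,,,,,
t=5: ,,,,,,,
,,,,,,,
,,,,,,,
,,,^,,,
,,@,,,,
,,@@,,,
,,,,,,,
,,,,,,,

3,3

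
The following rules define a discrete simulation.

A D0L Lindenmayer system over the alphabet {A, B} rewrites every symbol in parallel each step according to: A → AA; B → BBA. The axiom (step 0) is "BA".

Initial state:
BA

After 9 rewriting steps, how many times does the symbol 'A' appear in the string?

2816

0) BA
1) BBAAA
2) BBABBAAAAAAA
3) BBABBAAABBABBAAAAAAAAAAAAAAA
4) BBABBAAABBABBAAAAAAABBABBAAABBABBAAAAAAAAAAAAAAAAAAAAAAAAAAAAAAA
5) BBABBAAABBABBAAAAAAABBABBAAABBABBAAAAAAAAAAAAAAABBABBAAABB…AAAAAAAAAAAAAAAAAAAAAAAAAAAAAAAAAAAAAAAAAAAAAAAAAAAAAAAAAA  (len 144)
6) BBABBAAABBABBAAAAAAABBABBAAABBABBAAAAAAAAAAAAAAABBABBAAABB…AAAAAAAAAAAAAAAAAAAAAAAAAAAAAAAAAAAAAAAAAAAAAAAAAAAAAAAAAA  (len 320)
7) BBABBAAABBABBAAAAAAABBABBAAABBABBAAAAAAAAAAAAAAABBABBAAABB…AAAAAAAAAAAAAAAAAAAAAAAAAAAAAAAAAAAAAAAAAAAAAAAAAAAAAAAAAA  (len 704)
8) BBABBAAABBABBAAAAAAABBABBAAABBABBAAAAAAAAAAAAAAABBABBAAABB…AAAAAAAAAAAAAAAAAAAAAAAAAAAAAAAAAAAAAAAAAAAAAAAAAAAAAAAAAA  (len 1536)
9) BBABBAAABBABBAAAAAAABBABBAAABBABBAAAAAAAAAAAAAAABBABBAAABB…AAAAAAAAAAAAAAAAAAAAAAAAAAAAAAAAAAAAAAAAAAAAAAAAAAAAAAAAAA  (len 3328)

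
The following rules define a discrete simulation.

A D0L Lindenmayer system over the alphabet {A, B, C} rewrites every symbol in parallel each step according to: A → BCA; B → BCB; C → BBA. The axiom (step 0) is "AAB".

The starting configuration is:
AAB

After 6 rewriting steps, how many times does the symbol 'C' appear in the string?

546

0) AAB
1) BCABCABCB
2) BCBBBABCABCBBBABCABCBBBABCB
3) BCBBBABCBBCBBCBBCABCBBBABCABCBBBABCBBCBBCBBCABCBBBABCABCBBBABCBBCBBCBBCABCBBBABCB
4) BCBBBABCBBCBBCBBCABCBBBABCBBCBBBABCBBCBBBABCBBCBBBABCABCBB…ABCBBCBBBABCBBCBBBABCBBCBBBABCABCBBBABCBBCBBCBBCABCBBBABCB  (len 243)
5) BCBBBABCBBCBBCBBCABCBBBABCBBCBBBABCBBCBBBABCBBCBBBABCABCBB…ABCBBCBBBABCBBCBBBABCBBCBBBABCABCBBBABCBBCBBCBBCABCBBBABCB  (len 729)
6) BCBBBABCBBCBBCBBCABCBBBABCBBCBBBABCBBCBBBABCBBCBBBABCABCBB…ABCBBCBBBABCBBCBBBABCBBCBBBABCABCBBBABCBBCBBCBBCABCBBBABCB  (len 2187)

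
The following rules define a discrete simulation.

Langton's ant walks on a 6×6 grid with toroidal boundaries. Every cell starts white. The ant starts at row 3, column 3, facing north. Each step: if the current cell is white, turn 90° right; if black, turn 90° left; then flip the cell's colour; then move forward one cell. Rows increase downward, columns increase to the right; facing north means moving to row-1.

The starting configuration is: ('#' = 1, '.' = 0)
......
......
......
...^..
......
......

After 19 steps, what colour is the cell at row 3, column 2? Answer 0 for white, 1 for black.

0

t=0: ......
......
......
...^..
......
......
t=1: ......
......
......
...#>.
......
......
t=2: ......
......
......
...##.
....v.
......
t=3: ......
......
......
...##.
...<#.
......
t=4: ......
......
......
...^#.
...##.
......
t=5: ......
......
......
..<.#.
...##.
......
t=6: ......
......
..^...
..#.#.
...##.
......
t=7: ......
......
..#>..
..#.#.
...##.
......
t=8: ......
......
..##..
..#v#.
...##.
......
t=9: ......
......
..##..
..<##.
...##.
......
t=10: ......
......
..##..
...##.
..v##.
......
t=11: ......
......
..##..
...##.
.<###.
......
t=12: ......
......
..##..
.^.##.
.####.
......
t=13: ......
......
..##..
.#>##.
.####.
......
t=14: ......
......
..##..
.####.
.#v##.
......
t=15: ......
......
..##..
.####.
.#.>#.
......
t=16: ......
......
..##..
.##^#.
.#..#.
......
t=17: ......
......
..##..
.#<.#.
.#..#.
......
t=18: ......
......
..##..
.#..#.
.#v.#.
......
t=19: ......
......
..##..
.#..#.
.<#.#.
......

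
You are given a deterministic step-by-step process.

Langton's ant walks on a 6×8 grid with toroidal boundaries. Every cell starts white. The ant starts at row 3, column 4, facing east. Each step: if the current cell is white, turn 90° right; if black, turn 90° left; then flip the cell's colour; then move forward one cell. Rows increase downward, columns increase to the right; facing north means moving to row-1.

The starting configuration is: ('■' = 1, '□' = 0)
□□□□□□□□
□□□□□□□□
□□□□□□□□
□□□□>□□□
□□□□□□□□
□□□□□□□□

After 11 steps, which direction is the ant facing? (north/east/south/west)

north

k=0  □□□□□□□□
□□□□□□□□
□□□□□□□□
□□□□>□□□
□□□□□□□□
□□□□□□□□
k=1  □□□□□□□□
□□□□□□□□
□□□□□□□□
□□□□■□□□
□□□□v□□□
□□□□□□□□
k=2  □□□□□□□□
□□□□□□□□
□□□□□□□□
□□□□■□□□
□□□<■□□□
□□□□□□□□
k=3  □□□□□□□□
□□□□□□□□
□□□□□□□□
□□□^■□□□
□□□■■□□□
□□□□□□□□
k=4  □□□□□□□□
□□□□□□□□
□□□□□□□□
□□□■>□□□
□□□■■□□□
□□□□□□□□
k=5  □□□□□□□□
□□□□□□□□
□□□□^□□□
□□□■□□□□
□□□■■□□□
□□□□□□□□
k=6  □□□□□□□□
□□□□□□□□
□□□□■>□□
□□□■□□□□
□□□■■□□□
□□□□□□□□
k=7  □□□□□□□□
□□□□□□□□
□□□□■■□□
□□□■□v□□
□□□■■□□□
□□□□□□□□
k=8  □□□□□□□□
□□□□□□□□
□□□□■■□□
□□□■<■□□
□□□■■□□□
□□□□□□□□
k=9  □□□□□□□□
□□□□□□□□
□□□□^■□□
□□□■■■□□
□□□■■□□□
□□□□□□□□
k=10  □□□□□□□□
□□□□□□□□
□□□<□■□□
□□□■■■□□
□□□■■□□□
□□□□□□□□
k=11  □□□□□□□□
□□□^□□□□
□□□■□■□□
□□□■■■□□
□□□■■□□□
□□□□□□□□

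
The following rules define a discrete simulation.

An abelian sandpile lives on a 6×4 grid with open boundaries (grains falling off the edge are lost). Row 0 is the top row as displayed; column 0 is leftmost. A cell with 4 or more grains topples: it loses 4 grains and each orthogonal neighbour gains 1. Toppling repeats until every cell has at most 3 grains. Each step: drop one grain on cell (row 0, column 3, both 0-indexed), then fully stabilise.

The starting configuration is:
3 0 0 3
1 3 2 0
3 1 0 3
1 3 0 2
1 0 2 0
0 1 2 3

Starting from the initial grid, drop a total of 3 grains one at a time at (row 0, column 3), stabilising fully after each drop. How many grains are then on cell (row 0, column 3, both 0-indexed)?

2

0) 3 0 0 3
1 3 2 0
3 1 0 3
1 3 0 2
1 0 2 0
0 1 2 3
1) 3 0 1 0
1 3 2 1
3 1 0 3
1 3 0 2
1 0 2 0
0 1 2 3
2) 3 0 1 1
1 3 2 1
3 1 0 3
1 3 0 2
1 0 2 0
0 1 2 3
3) 3 0 1 2
1 3 2 1
3 1 0 3
1 3 0 2
1 0 2 0
0 1 2 3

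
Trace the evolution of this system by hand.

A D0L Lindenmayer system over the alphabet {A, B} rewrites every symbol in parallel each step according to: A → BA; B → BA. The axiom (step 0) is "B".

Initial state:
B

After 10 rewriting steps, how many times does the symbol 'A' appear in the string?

512

step 0: B
step 1: BA
step 2: BABA
step 3: BABABABA
step 4: BABABABABABABABA
step 5: BABABABABABABABABABABABABABABABA
step 6: BABABABABABABABABABABABABABABABABABABABABABABABABABABABABABABABA
step 7: BABABABABABABABABABABABABABABABABABABABABABABABABABABABABA…BABABABABABABABABABABABABABABABABABABABABABABABABABABABABA  (len 128)
step 8: BABABABABABABABABABABABABABABABABABABABABABABABABABABABABA…BABABABABABABABABABABABABABABABABABABABABABABABABABABABABA  (len 256)
step 9: BABABABABABABABABABABABABABABABABABABABABABABABABABABABABA…BABABABABABABABABABABABABABABABABABABABABABABABABABABABABA  (len 512)
step 10: BABABABABABABABABABABABABABABABABABABABABABABABABABABABABA…BABABABABABABABABABABABABABABABABABABABABABABABABABABABABA  (len 1024)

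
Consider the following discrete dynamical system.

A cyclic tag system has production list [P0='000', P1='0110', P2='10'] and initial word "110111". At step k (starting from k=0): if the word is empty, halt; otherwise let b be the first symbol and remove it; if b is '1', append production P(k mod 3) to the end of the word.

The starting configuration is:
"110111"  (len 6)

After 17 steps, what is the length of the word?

11

[0] "110111"  (len 6)
[1] "10111000"  (len 8)
[2] "01110000110"  (len 11)
[3] "1110000110"  (len 10)
[4] "110000110000"  (len 12)
[5] "100001100000110"  (len 15)
[6] "0000110000011010"  (len 16)
[7] "000110000011010"  (len 15)
[8] "00110000011010"  (len 14)
[9] "0110000011010"  (len 13)
[10] "110000011010"  (len 12)
[11] "100000110100110"  (len 15)
[12] "0000011010011010"  (len 16)
[13] "000011010011010"  (len 15)
[14] "00011010011010"  (len 14)
[15] "0011010011010"  (len 13)
[16] "011010011010"  (len 12)
[17] "11010011010"  (len 11)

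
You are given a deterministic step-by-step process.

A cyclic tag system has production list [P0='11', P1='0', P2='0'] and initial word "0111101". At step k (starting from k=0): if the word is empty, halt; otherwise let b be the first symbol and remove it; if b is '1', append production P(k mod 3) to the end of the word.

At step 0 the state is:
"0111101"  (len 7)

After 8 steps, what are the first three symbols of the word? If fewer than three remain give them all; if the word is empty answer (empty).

011

[0] "0111101"  (len 7)
[1] "111101"  (len 6)
[2] "111010"  (len 6)
[3] "110100"  (len 6)
[4] "1010011"  (len 7)
[5] "0100110"  (len 7)
[6] "100110"  (len 6)
[7] "0011011"  (len 7)
[8] "011011"  (len 6)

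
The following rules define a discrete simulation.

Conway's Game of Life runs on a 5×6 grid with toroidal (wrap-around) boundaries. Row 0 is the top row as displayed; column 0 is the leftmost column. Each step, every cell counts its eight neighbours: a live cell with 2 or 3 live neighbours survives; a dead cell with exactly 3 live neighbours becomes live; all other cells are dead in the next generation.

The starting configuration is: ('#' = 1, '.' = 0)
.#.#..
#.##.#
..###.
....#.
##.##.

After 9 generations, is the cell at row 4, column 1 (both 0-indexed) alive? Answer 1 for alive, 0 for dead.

1

k=0  .#.#..
#.##.#
..###.
....#.
##.##.
k=1  ......
#....#
.##...
.#....
##.###
k=2  .#....
##....
.##...
...###
###.##
k=3  ......
#.....
.#####
......
.##...
k=4  .#....
######
######
#...#.
......
k=5  .#.###
......
......
#.#.#.
......
k=6  ....#.
....#.
......
......
###...
k=7  .#.#.#
......
......
.#....
.#....
k=8  #.#...
......
......
......
.#....
k=9  .#....
......
......
......
.#....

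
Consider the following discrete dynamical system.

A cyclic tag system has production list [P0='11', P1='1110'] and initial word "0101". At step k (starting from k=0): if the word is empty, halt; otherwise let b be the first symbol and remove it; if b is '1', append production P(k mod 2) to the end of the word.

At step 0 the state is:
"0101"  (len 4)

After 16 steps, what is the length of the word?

24

t=0: "0101"  (len 4)
t=1: "101"  (len 3)
t=2: "011110"  (len 6)
t=3: "11110"  (len 5)
t=4: "11101110"  (len 8)
t=5: "110111011"  (len 9)
t=6: "101110111110"  (len 12)
t=7: "0111011111011"  (len 13)
t=8: "111011111011"  (len 12)
t=9: "1101111101111"  (len 13)
t=10: "1011111011111110"  (len 16)
t=11: "01111101111111011"  (len 17)
t=12: "1111101111111011"  (len 16)
t=13: "11110111111101111"  (len 17)
t=14: "11101111111011111110"  (len 20)
t=15: "110111111101111111011"  (len 21)
t=16: "101111111011111110111110"  (len 24)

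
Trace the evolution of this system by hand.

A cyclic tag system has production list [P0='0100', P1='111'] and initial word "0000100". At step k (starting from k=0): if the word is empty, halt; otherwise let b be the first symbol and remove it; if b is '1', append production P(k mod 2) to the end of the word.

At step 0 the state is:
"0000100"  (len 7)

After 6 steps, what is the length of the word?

step 0: "0000100"  (len 7)
step 1: "000100"  (len 6)
step 2: "00100"  (len 5)
step 3: "0100"  (len 4)
step 4: "100"  (len 3)
step 5: "000100"  (len 6)
step 6: "00100"  (len 5)

5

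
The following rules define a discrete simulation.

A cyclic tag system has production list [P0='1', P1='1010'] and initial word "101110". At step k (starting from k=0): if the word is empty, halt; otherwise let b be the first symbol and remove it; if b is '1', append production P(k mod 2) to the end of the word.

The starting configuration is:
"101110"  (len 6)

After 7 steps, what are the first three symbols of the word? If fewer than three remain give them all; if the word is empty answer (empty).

k=0  "101110"  (len 6)
k=1  "011101"  (len 6)
k=2  "11101"  (len 5)
k=3  "11011"  (len 5)
k=4  "10111010"  (len 8)
k=5  "01110101"  (len 8)
k=6  "1110101"  (len 7)
k=7  "1101011"  (len 7)

110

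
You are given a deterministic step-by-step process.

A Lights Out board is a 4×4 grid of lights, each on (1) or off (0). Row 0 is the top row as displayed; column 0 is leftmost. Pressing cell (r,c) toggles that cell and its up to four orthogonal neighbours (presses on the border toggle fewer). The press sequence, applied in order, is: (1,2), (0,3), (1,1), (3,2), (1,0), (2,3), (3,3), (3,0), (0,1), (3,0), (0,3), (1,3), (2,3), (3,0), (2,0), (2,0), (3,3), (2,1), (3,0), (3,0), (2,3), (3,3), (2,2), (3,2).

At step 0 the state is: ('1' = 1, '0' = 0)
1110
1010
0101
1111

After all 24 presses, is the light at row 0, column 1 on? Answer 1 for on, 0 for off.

t=0: 1110
1010
0101
1111
t=1: 1100
1101
0111
1111
t=2: 1111
1100
0111
1111
t=3: 1011
0010
0011
1111
t=4: 1011
0010
0001
1000
t=5: 0011
1110
1001
1000
t=6: 0011
1111
1010
1001
t=7: 0011
1111
1011
1010
t=8: 0011
1111
0011
0110
t=9: 1101
1011
0011
0110
t=10: 1101
1011
1011
1010
t=11: 1110
1010
1011
1010
t=12: 1111
1001
1010
1010
t=13: 1111
1000
1001
1011
t=14: 1111
1000
0001
0111
t=15: 1111
0000
1101
1111
t=16: 1111
1000
0001
0111
t=17: 1111
1000
0000
0100
t=18: 1111
1100
1110
0000
t=19: 1111
1100
0110
1100
t=20: 1111
1100
1110
0000
t=21: 1111
1101
1101
0001
t=22: 1111
1101
1100
0010
t=23: 1111
1111
1011
0000
t=24: 1111
1111
1001
0111

1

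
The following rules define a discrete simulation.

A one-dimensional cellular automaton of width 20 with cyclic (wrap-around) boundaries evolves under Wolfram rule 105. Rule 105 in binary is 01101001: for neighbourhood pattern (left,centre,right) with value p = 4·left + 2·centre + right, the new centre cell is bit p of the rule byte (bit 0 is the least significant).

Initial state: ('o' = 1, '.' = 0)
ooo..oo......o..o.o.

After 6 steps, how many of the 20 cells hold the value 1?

k=0  ooo..oo......o..o.o.
k=1  o.o..oo.oooo.....o.o
k=2  oo...oooo..o.ooo..oo
k=3  .o.o.o..o...oo.o..o.
k=4  ..o.o.....o.ooo.....
k=5  o..o..ooo..oo.o.oooo
k=6  o.....o.o..ooo.oo...

8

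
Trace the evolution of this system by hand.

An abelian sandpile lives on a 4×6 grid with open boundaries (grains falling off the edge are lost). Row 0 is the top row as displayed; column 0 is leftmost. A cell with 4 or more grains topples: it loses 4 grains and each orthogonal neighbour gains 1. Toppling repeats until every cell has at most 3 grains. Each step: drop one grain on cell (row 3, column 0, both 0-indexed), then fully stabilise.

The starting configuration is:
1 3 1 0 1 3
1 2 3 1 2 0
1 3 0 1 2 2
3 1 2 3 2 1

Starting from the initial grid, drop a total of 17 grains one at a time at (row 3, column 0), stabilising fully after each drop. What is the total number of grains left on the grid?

44

t=0: 1 3 1 0 1 3
1 2 3 1 2 0
1 3 0 1 2 2
3 1 2 3 2 1
t=1: 1 3 1 0 1 3
1 2 3 1 2 0
2 3 0 1 2 2
0 2 2 3 2 1
t=2: 1 3 1 0 1 3
1 2 3 1 2 0
2 3 0 1 2 2
1 2 2 3 2 1
t=3: 1 3 1 0 1 3
1 2 3 1 2 0
2 3 0 1 2 2
2 2 2 3 2 1
t=4: 1 3 1 0 1 3
1 2 3 1 2 0
2 3 0 1 2 2
3 2 2 3 2 1
t=5: 1 3 1 0 1 3
1 2 3 1 2 0
3 3 0 1 2 2
0 3 2 3 2 1
t=6: 1 3 1 0 1 3
1 2 3 1 2 0
3 3 0 1 2 2
1 3 2 3 2 1
t=7: 1 3 1 0 1 3
1 2 3 1 2 0
3 3 0 1 2 2
2 3 2 3 2 1
t=8: 1 3 1 0 1 3
1 2 3 1 2 0
3 3 0 1 2 2
3 3 2 3 2 1
t=9: 1 3 1 0 1 3
2 3 3 1 2 0
1 1 1 1 2 2
2 1 3 3 2 1
t=10: 1 3 1 0 1 3
2 3 3 1 2 0
1 1 1 1 2 2
3 1 3 3 2 1
t=11: 1 3 1 0 1 3
2 3 3 1 2 0
2 1 1 1 2 2
0 2 3 3 2 1
t=12: 1 3 1 0 1 3
2 3 3 1 2 0
2 1 1 1 2 2
1 2 3 3 2 1
t=13: 1 3 1 0 1 3
2 3 3 1 2 0
2 1 1 1 2 2
2 2 3 3 2 1
t=14: 1 3 1 0 1 3
2 3 3 1 2 0
2 1 1 1 2 2
3 2 3 3 2 1
t=15: 1 3 1 0 1 3
2 3 3 1 2 0
3 1 1 1 2 2
0 3 3 3 2 1
t=16: 1 3 1 0 1 3
2 3 3 1 2 0
3 1 1 1 2 2
1 3 3 3 2 1
t=17: 1 3 1 0 1 3
2 3 3 1 2 0
3 1 1 1 2 2
2 3 3 3 2 1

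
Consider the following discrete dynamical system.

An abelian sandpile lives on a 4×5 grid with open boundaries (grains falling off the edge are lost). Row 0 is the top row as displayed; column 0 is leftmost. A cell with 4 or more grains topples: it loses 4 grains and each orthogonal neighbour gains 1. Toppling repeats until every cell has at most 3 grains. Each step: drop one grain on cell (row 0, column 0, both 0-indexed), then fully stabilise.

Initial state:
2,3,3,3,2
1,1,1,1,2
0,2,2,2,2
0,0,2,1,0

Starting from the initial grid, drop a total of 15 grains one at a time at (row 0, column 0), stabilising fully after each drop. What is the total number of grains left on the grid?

k=0  2,3,3,3,2
1,1,1,1,2
0,2,2,2,2
0,0,2,1,0
k=1  3,3,3,3,2
1,1,1,1,2
0,2,2,2,2
0,0,2,1,0
k=2  1,1,1,0,3
2,2,2,2,2
0,2,2,2,2
0,0,2,1,0
k=3  2,1,1,0,3
2,2,2,2,2
0,2,2,2,2
0,0,2,1,0
k=4  3,1,1,0,3
2,2,2,2,2
0,2,2,2,2
0,0,2,1,0
k=5  0,2,1,0,3
3,2,2,2,2
0,2,2,2,2
0,0,2,1,0
k=6  1,2,1,0,3
3,2,2,2,2
0,2,2,2,2
0,0,2,1,0
k=7  2,2,1,0,3
3,2,2,2,2
0,2,2,2,2
0,0,2,1,0
k=8  3,2,1,0,3
3,2,2,2,2
0,2,2,2,2
0,0,2,1,0
k=9  1,3,1,0,3
0,3,2,2,2
1,2,2,2,2
0,0,2,1,0
k=10  2,3,1,0,3
0,3,2,2,2
1,2,2,2,2
0,0,2,1,0
k=11  3,3,1,0,3
0,3,2,2,2
1,2,2,2,2
0,0,2,1,0
k=12  1,1,2,0,3
2,0,3,2,2
1,3,2,2,2
0,0,2,1,0
k=13  2,1,2,0,3
2,0,3,2,2
1,3,2,2,2
0,0,2,1,0
k=14  3,1,2,0,3
2,0,3,2,2
1,3,2,2,2
0,0,2,1,0
k=15  0,2,2,0,3
3,0,3,2,2
1,3,2,2,2
0,0,2,1,0

30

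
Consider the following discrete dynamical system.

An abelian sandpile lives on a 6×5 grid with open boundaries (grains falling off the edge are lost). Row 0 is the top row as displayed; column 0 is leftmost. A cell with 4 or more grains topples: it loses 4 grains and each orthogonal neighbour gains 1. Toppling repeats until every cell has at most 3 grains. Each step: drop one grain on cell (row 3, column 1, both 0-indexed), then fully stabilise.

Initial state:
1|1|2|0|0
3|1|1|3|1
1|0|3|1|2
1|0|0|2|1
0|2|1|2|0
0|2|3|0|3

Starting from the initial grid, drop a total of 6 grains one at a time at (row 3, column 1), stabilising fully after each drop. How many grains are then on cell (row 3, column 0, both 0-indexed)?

2

t=0: 1|1|2|0|0
3|1|1|3|1
1|0|3|1|2
1|0|0|2|1
0|2|1|2|0
0|2|3|0|3
t=1: 1|1|2|0|0
3|1|1|3|1
1|0|3|1|2
1|1|0|2|1
0|2|1|2|0
0|2|3|0|3
t=2: 1|1|2|0|0
3|1|1|3|1
1|0|3|1|2
1|2|0|2|1
0|2|1|2|0
0|2|3|0|3
t=3: 1|1|2|0|0
3|1|1|3|1
1|0|3|1|2
1|3|0|2|1
0|2|1|2|0
0|2|3|0|3
t=4: 1|1|2|0|0
3|1|1|3|1
1|1|3|1|2
2|0|1|2|1
0|3|1|2|0
0|2|3|0|3
t=5: 1|1|2|0|0
3|1|1|3|1
1|1|3|1|2
2|1|1|2|1
0|3|1|2|0
0|2|3|0|3
t=6: 1|1|2|0|0
3|1|1|3|1
1|1|3|1|2
2|2|1|2|1
0|3|1|2|0
0|2|3|0|3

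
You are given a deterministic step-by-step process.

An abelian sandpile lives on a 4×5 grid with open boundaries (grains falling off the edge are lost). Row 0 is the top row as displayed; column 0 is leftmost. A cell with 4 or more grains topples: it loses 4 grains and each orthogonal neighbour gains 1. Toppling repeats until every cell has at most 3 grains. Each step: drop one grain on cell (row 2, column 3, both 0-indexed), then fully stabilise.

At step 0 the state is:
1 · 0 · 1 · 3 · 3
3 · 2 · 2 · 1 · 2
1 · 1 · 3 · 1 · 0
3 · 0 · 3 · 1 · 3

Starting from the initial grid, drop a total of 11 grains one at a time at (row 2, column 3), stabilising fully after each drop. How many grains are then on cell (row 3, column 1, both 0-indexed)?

1

[0] 1 · 0 · 1 · 3 · 3
3 · 2 · 2 · 1 · 2
1 · 1 · 3 · 1 · 0
3 · 0 · 3 · 1 · 3
[1] 1 · 0 · 1 · 3 · 3
3 · 2 · 2 · 1 · 2
1 · 1 · 3 · 2 · 0
3 · 0 · 3 · 1 · 3
[2] 1 · 0 · 1 · 3 · 3
3 · 2 · 2 · 1 · 2
1 · 1 · 3 · 3 · 0
3 · 0 · 3 · 1 · 3
[3] 1 · 0 · 1 · 3 · 3
3 · 2 · 3 · 2 · 2
1 · 2 · 1 · 1 · 1
3 · 1 · 0 · 3 · 3
[4] 1 · 0 · 1 · 3 · 3
3 · 2 · 3 · 2 · 2
1 · 2 · 1 · 2 · 1
3 · 1 · 0 · 3 · 3
[5] 1 · 0 · 1 · 3 · 3
3 · 2 · 3 · 2 · 2
1 · 2 · 1 · 3 · 1
3 · 1 · 0 · 3 · 3
[6] 1 · 0 · 1 · 3 · 3
3 · 2 · 3 · 3 · 2
1 · 2 · 2 · 1 · 3
3 · 1 · 1 · 1 · 0
[7] 1 · 0 · 1 · 3 · 3
3 · 2 · 3 · 3 · 2
1 · 2 · 2 · 2 · 3
3 · 1 · 1 · 1 · 0
[8] 1 · 0 · 1 · 3 · 3
3 · 2 · 3 · 3 · 2
1 · 2 · 2 · 3 · 3
3 · 1 · 1 · 1 · 0
[9] 1 · 0 · 3 · 1 · 1
3 · 3 · 1 · 3 · 1
1 · 3 · 0 · 3 · 1
3 · 1 · 2 · 2 · 1
[10] 1 · 0 · 3 · 2 · 1
3 · 3 · 2 · 0 · 2
1 · 3 · 1 · 1 · 2
3 · 1 · 2 · 3 · 1
[11] 1 · 0 · 3 · 2 · 1
3 · 3 · 2 · 0 · 2
1 · 3 · 1 · 2 · 2
3 · 1 · 2 · 3 · 1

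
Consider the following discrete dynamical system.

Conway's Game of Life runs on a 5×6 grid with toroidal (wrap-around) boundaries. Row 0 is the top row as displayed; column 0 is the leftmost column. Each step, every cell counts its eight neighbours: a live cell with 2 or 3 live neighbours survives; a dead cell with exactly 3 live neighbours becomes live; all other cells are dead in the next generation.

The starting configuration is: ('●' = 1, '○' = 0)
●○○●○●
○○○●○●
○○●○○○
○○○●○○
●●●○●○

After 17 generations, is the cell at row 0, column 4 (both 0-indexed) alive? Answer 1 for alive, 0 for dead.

[0] ●○○●○●
○○○●○●
○○●○○○
○○○●○○
●●●○●○
[1] ○○○●○○
●○●●○●
○○●●●○
○○○●○○
●●●○●○
[2] ○○○○○○
○●○○○●
○●○○○●
○○○○○●
○●●○●○
[3] ●●●○○○
○○○○○○
○○○○●●
○●●○●●
○○○○○○
[4] ○●○○○○
●●○○○●
●○○●●●
●○○●●●
○○○●○●
[5] ○●●○●●
○●●○○○
○○●●○○
○○●○○○
○○●●○●
[6] ○○○○●●
●○○○●○
○○○●○○
○●○○●○
●○○○○●
[7] ○○○○●○
○○○●●○
○○○●●●
●○○○●●
●○○○○○
[8] ○○○●●●
○○○○○○
●○○○○○
●○○●○○
●○○○●○
[9] ○○○●●●
○○○○●●
○○○○○○
●●○○○○
●○○○○○
[10] ●○○●○○
○○○●○●
●○○○○●
●●○○○○
●●○○●○
[11] ●●●●○○
○○○○○●
○●○○●●
○○○○○○
○○●○○○
[12] ●●●●○○
○○○●○●
●○○○●●
○○○○○○
○○●●○○
[13] ●●○○○○
○○○●○○
●○○○●●
○○○●●●
○○○●○○
[14] ○○●○○○
○●○○●○
●○○○○○
●○○●○○
●○●●○●
[15] ●○●○●●
○●○○○○
●●○○○●
●○●●●○
●○●●●●
[16] ○○●○○○
○○●○●○
○○○●●●
○○○○○○
○○○○○○
[17] ○○○●○○
○○●○●●
○○○●●●
○○○○●○
○○○○○○

0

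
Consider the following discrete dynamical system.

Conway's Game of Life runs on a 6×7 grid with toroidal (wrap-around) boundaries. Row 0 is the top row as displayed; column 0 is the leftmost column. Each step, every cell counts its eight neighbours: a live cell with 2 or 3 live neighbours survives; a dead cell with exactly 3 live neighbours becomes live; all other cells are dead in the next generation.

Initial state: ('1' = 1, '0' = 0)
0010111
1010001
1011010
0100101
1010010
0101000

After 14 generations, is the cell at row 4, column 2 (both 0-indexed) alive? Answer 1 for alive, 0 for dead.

1

[0] 0010111
1010001
1011010
0100101
1010010
0101000
[1] 0010111
1010000
0011110
0000100
1011111
1101000
[2] 0010111
0010000
0110110
0100000
1010011
0000000
[3] 0001010
0010001
0111000
0001100
1100001
1101100
[4] 1101011
0100100
0100100
0001100
0100011
0101110
[5] 0101001
0101101
0010110
1011100
1000001
0101000
[6] 0101010
0100001
1000001
1010100
1000101
0100001
[7] 0100011
0110011
0000011
0001000
0001001
0110101
[8] 0001100
0110100
1010111
0000111
1001110
0111101
[9] 1000000
1110001
1010000
0100000
1100000
1100001
[10] 0010000
0010001
0010001
0010000
0010001
0000001
[11] 0000000
0111000
0111000
0111000
0000000
0000000
[12] 0010000
0101000
1000100
0101000
0010000
0000000
[13] 0010000
0111000
1101100
0111000
0010000
0000000
[14] 0111000
1000100
1000100
1000100
0111000
0000000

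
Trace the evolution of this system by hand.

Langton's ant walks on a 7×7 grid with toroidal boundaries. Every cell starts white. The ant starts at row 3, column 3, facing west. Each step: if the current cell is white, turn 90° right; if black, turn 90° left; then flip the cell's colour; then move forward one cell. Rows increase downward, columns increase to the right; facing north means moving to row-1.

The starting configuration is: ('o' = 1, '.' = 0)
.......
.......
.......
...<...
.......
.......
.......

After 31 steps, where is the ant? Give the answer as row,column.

5,4

t=0: .......
.......
.......
...<...
.......
.......
.......
t=1: .......
.......
...^...
...o...
.......
.......
.......
t=2: .......
.......
...o>..
...o...
.......
.......
.......
t=3: .......
.......
...oo..
...ov..
.......
.......
.......
t=4: .......
.......
...oo..
...<o..
.......
.......
.......
t=5: .......
.......
...oo..
....o..
...v...
.......
.......
t=6: .......
.......
...oo..
....o..
..<o...
.......
.......
t=7: .......
.......
...oo..
..^.o..
..oo...
.......
.......
t=8: .......
.......
...oo..
..o>o..
..oo...
.......
.......
t=9: .......
.......
...oo..
..ooo..
..ov...
.......
.......
t=10: .......
.......
...oo..
..ooo..
..o.>..
.......
.......
t=11: .......
.......
...oo..
..ooo..
..o.o..
....v..
.......
t=12: .......
.......
...oo..
..ooo..
..o.o..
...<o..
.......
t=13: .......
.......
...oo..
..ooo..
..o^o..
...oo..
.......
t=14: .......
.......
...oo..
..ooo..
..oo>..
...oo..
.......
t=15: .......
.......
...oo..
..oo^..
..oo...
...oo..
.......
t=16: .......
.......
...oo..
..o<...
..oo...
...oo..
.......
t=17: .......
.......
...oo..
..o....
..ov...
...oo..
.......
t=18: .......
.......
...oo..
..o....
..o.>..
...oo..
.......
t=19: .......
.......
...oo..
..o....
..o.o..
...ov..
.......
t=20: .......
.......
...oo..
..o....
..o.o..
...o.>.
.......
t=21: .......
.......
...oo..
..o....
..o.o..
...o.o.
.....v.
t=22: .......
.......
...oo..
..o....
..o.o..
...o.o.
....<o.
t=23: .......
.......
...oo..
..o....
..o.o..
...o^o.
....oo.
t=24: .......
.......
...oo..
..o....
..o.o..
...oo>.
....oo.
t=25: .......
.......
...oo..
..o....
..o.o^.
...oo..
....oo.
t=26: .......
.......
...oo..
..o....
..o.oo>
...oo..
....oo.
t=27: .......
.......
...oo..
..o....
..o.ooo
...oo.v
....oo.
t=28: .......
.......
...oo..
..o....
..o.ooo
...oo<o
....oo.
t=29: .......
.......
...oo..
..o....
..o.o^o
...oooo
....oo.
t=30: .......
.......
...oo..
..o....
..o.<.o
...oooo
....oo.
t=31: .......
.......
...oo..
..o....
..o...o
...ovoo
....oo.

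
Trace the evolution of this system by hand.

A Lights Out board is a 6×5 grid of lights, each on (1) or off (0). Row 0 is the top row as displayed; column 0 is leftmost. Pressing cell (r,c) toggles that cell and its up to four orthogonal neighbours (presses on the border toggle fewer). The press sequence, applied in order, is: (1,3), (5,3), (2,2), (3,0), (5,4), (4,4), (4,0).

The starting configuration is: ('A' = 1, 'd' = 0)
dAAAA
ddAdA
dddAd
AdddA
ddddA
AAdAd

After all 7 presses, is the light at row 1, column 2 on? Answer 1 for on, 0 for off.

[0] dAAAA
ddAdA
dddAd
AdddA
ddddA
AAdAd
[1] dAAdA
dddAd
ddddd
AdddA
ddddA
AAdAd
[2] dAAdA
dddAd
ddddd
AdddA
dddAA
AAAdA
[3] dAAdA
ddAAd
dAAAd
AdAdA
dddAA
AAAdA
[4] dAAdA
ddAAd
AAAAd
dAAdA
AddAA
AAAdA
[5] dAAdA
ddAAd
AAAAd
dAAdA
AddAd
AAAAd
[6] dAAdA
ddAAd
AAAAd
dAAdd
AdddA
AAAAA
[7] dAAdA
ddAAd
AAAAd
AAAdd
dAddA
dAAAA

1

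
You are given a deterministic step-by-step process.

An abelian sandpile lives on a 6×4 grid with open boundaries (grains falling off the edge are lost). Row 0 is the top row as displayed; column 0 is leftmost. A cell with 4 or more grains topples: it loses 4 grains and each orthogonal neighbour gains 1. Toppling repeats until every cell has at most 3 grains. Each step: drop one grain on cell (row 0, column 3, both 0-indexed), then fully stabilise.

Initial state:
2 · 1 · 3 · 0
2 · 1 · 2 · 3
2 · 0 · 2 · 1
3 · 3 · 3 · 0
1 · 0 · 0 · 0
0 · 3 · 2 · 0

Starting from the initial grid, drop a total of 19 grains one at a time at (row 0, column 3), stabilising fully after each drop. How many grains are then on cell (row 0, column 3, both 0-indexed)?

3

[0] 2 · 1 · 3 · 0
2 · 1 · 2 · 3
2 · 0 · 2 · 1
3 · 3 · 3 · 0
1 · 0 · 0 · 0
0 · 3 · 2 · 0
[1] 2 · 1 · 3 · 1
2 · 1 · 2 · 3
2 · 0 · 2 · 1
3 · 3 · 3 · 0
1 · 0 · 0 · 0
0 · 3 · 2 · 0
[2] 2 · 1 · 3 · 2
2 · 1 · 2 · 3
2 · 0 · 2 · 1
3 · 3 · 3 · 0
1 · 0 · 0 · 0
0 · 3 · 2 · 0
[3] 2 · 1 · 3 · 3
2 · 1 · 2 · 3
2 · 0 · 2 · 1
3 · 3 · 3 · 0
1 · 0 · 0 · 0
0 · 3 · 2 · 0
[4] 2 · 2 · 1 · 2
2 · 2 · 0 · 1
2 · 0 · 3 · 2
3 · 3 · 3 · 0
1 · 0 · 0 · 0
0 · 3 · 2 · 0
[5] 2 · 2 · 1 · 3
2 · 2 · 0 · 1
2 · 0 · 3 · 2
3 · 3 · 3 · 0
1 · 0 · 0 · 0
0 · 3 · 2 · 0
[6] 2 · 2 · 2 · 0
2 · 2 · 0 · 2
2 · 0 · 3 · 2
3 · 3 · 3 · 0
1 · 0 · 0 · 0
0 · 3 · 2 · 0
[7] 2 · 2 · 2 · 1
2 · 2 · 0 · 2
2 · 0 · 3 · 2
3 · 3 · 3 · 0
1 · 0 · 0 · 0
0 · 3 · 2 · 0
[8] 2 · 2 · 2 · 2
2 · 2 · 0 · 2
2 · 0 · 3 · 2
3 · 3 · 3 · 0
1 · 0 · 0 · 0
0 · 3 · 2 · 0
[9] 2 · 2 · 2 · 3
2 · 2 · 0 · 2
2 · 0 · 3 · 2
3 · 3 · 3 · 0
1 · 0 · 0 · 0
0 · 3 · 2 · 0
[10] 2 · 2 · 3 · 0
2 · 2 · 0 · 3
2 · 0 · 3 · 2
3 · 3 · 3 · 0
1 · 0 · 0 · 0
0 · 3 · 2 · 0
[11] 2 · 2 · 3 · 1
2 · 2 · 0 · 3
2 · 0 · 3 · 2
3 · 3 · 3 · 0
1 · 0 · 0 · 0
0 · 3 · 2 · 0
[12] 2 · 2 · 3 · 2
2 · 2 · 0 · 3
2 · 0 · 3 · 2
3 · 3 · 3 · 0
1 · 0 · 0 · 0
0 · 3 · 2 · 0
[13] 2 · 2 · 3 · 3
2 · 2 · 0 · 3
2 · 0 · 3 · 2
3 · 3 · 3 · 0
1 · 0 · 0 · 0
0 · 3 · 2 · 0
[14] 2 · 3 · 0 · 2
2 · 2 · 2 · 0
2 · 0 · 3 · 3
3 · 3 · 3 · 0
1 · 0 · 0 · 0
0 · 3 · 2 · 0
[15] 2 · 3 · 0 · 3
2 · 2 · 2 · 0
2 · 0 · 3 · 3
3 · 3 · 3 · 0
1 · 0 · 0 · 0
0 · 3 · 2 · 0
[16] 2 · 3 · 1 · 0
2 · 2 · 2 · 1
2 · 0 · 3 · 3
3 · 3 · 3 · 0
1 · 0 · 0 · 0
0 · 3 · 2 · 0
[17] 2 · 3 · 1 · 1
2 · 2 · 2 · 1
2 · 0 · 3 · 3
3 · 3 · 3 · 0
1 · 0 · 0 · 0
0 · 3 · 2 · 0
[18] 2 · 3 · 1 · 2
2 · 2 · 2 · 1
2 · 0 · 3 · 3
3 · 3 · 3 · 0
1 · 0 · 0 · 0
0 · 3 · 2 · 0
[19] 2 · 3 · 1 · 3
2 · 2 · 2 · 1
2 · 0 · 3 · 3
3 · 3 · 3 · 0
1 · 0 · 0 · 0
0 · 3 · 2 · 0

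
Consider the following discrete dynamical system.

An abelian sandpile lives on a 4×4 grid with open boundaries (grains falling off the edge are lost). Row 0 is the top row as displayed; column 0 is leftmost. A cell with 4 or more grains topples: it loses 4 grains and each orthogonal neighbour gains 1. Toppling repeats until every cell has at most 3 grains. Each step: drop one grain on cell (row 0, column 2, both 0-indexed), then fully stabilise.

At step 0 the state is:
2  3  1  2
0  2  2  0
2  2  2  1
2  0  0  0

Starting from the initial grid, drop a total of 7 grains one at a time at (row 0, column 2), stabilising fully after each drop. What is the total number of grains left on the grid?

t=0: 2  3  1  2
0  2  2  0
2  2  2  1
2  0  0  0
t=1: 2  3  2  2
0  2  2  0
2  2  2  1
2  0  0  0
t=2: 2  3  3  2
0  2  2  0
2  2  2  1
2  0  0  0
t=3: 3  0  1  3
0  3  3  0
2  2  2  1
2  0  0  0
t=4: 3  0  2  3
0  3  3  0
2  2  2  1
2  0  0  0
t=5: 3  0  3  3
0  3  3  0
2  2  2  1
2  0  0  0
t=6: 3  2  2  0
1  0  1  2
2  3  3  1
2  0  0  0
t=7: 3  2  3  0
1  0  1  2
2  3  3  1
2  0  0  0

23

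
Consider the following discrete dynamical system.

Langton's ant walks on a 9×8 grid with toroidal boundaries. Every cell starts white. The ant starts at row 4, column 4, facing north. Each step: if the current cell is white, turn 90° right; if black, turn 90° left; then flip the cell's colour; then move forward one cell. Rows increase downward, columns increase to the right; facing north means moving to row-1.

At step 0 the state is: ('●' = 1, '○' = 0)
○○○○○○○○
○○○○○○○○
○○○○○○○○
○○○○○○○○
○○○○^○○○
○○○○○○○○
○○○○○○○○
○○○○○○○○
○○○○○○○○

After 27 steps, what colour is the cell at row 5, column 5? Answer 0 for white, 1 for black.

1

0) ○○○○○○○○
○○○○○○○○
○○○○○○○○
○○○○○○○○
○○○○^○○○
○○○○○○○○
○○○○○○○○
○○○○○○○○
○○○○○○○○
1) ○○○○○○○○
○○○○○○○○
○○○○○○○○
○○○○○○○○
○○○○●>○○
○○○○○○○○
○○○○○○○○
○○○○○○○○
○○○○○○○○
2) ○○○○○○○○
○○○○○○○○
○○○○○○○○
○○○○○○○○
○○○○●●○○
○○○○○v○○
○○○○○○○○
○○○○○○○○
○○○○○○○○
3) ○○○○○○○○
○○○○○○○○
○○○○○○○○
○○○○○○○○
○○○○●●○○
○○○○<●○○
○○○○○○○○
○○○○○○○○
○○○○○○○○
4) ○○○○○○○○
○○○○○○○○
○○○○○○○○
○○○○○○○○
○○○○^●○○
○○○○●●○○
○○○○○○○○
○○○○○○○○
○○○○○○○○
5) ○○○○○○○○
○○○○○○○○
○○○○○○○○
○○○○○○○○
○○○<○●○○
○○○○●●○○
○○○○○○○○
○○○○○○○○
○○○○○○○○
6) ○○○○○○○○
○○○○○○○○
○○○○○○○○
○○○^○○○○
○○○●○●○○
○○○○●●○○
○○○○○○○○
○○○○○○○○
○○○○○○○○
7) ○○○○○○○○
○○○○○○○○
○○○○○○○○
○○○●>○○○
○○○●○●○○
○○○○●●○○
○○○○○○○○
○○○○○○○○
○○○○○○○○
8) ○○○○○○○○
○○○○○○○○
○○○○○○○○
○○○●●○○○
○○○●v●○○
○○○○●●○○
○○○○○○○○
○○○○○○○○
○○○○○○○○
9) ○○○○○○○○
○○○○○○○○
○○○○○○○○
○○○●●○○○
○○○<●●○○
○○○○●●○○
○○○○○○○○
○○○○○○○○
○○○○○○○○
10) ○○○○○○○○
○○○○○○○○
○○○○○○○○
○○○●●○○○
○○○○●●○○
○○○v●●○○
○○○○○○○○
○○○○○○○○
○○○○○○○○
11) ○○○○○○○○
○○○○○○○○
○○○○○○○○
○○○●●○○○
○○○○●●○○
○○<●●●○○
○○○○○○○○
○○○○○○○○
○○○○○○○○
12) ○○○○○○○○
○○○○○○○○
○○○○○○○○
○○○●●○○○
○○^○●●○○
○○●●●●○○
○○○○○○○○
○○○○○○○○
○○○○○○○○
13) ○○○○○○○○
○○○○○○○○
○○○○○○○○
○○○●●○○○
○○●>●●○○
○○●●●●○○
○○○○○○○○
○○○○○○○○
○○○○○○○○
14) ○○○○○○○○
○○○○○○○○
○○○○○○○○
○○○●●○○○
○○●●●●○○
○○●v●●○○
○○○○○○○○
○○○○○○○○
○○○○○○○○
15) ○○○○○○○○
○○○○○○○○
○○○○○○○○
○○○●●○○○
○○●●●●○○
○○●○>●○○
○○○○○○○○
○○○○○○○○
○○○○○○○○
16) ○○○○○○○○
○○○○○○○○
○○○○○○○○
○○○●●○○○
○○●●^●○○
○○●○○●○○
○○○○○○○○
○○○○○○○○
○○○○○○○○
17) ○○○○○○○○
○○○○○○○○
○○○○○○○○
○○○●●○○○
○○●<○●○○
○○●○○●○○
○○○○○○○○
○○○○○○○○
○○○○○○○○
18) ○○○○○○○○
○○○○○○○○
○○○○○○○○
○○○●●○○○
○○●○○●○○
○○●v○●○○
○○○○○○○○
○○○○○○○○
○○○○○○○○
19) ○○○○○○○○
○○○○○○○○
○○○○○○○○
○○○●●○○○
○○●○○●○○
○○<●○●○○
○○○○○○○○
○○○○○○○○
○○○○○○○○
20) ○○○○○○○○
○○○○○○○○
○○○○○○○○
○○○●●○○○
○○●○○●○○
○○○●○●○○
○○v○○○○○
○○○○○○○○
○○○○○○○○
21) ○○○○○○○○
○○○○○○○○
○○○○○○○○
○○○●●○○○
○○●○○●○○
○○○●○●○○
○<●○○○○○
○○○○○○○○
○○○○○○○○
22) ○○○○○○○○
○○○○○○○○
○○○○○○○○
○○○●●○○○
○○●○○●○○
○^○●○●○○
○●●○○○○○
○○○○○○○○
○○○○○○○○
23) ○○○○○○○○
○○○○○○○○
○○○○○○○○
○○○●●○○○
○○●○○●○○
○●>●○●○○
○●●○○○○○
○○○○○○○○
○○○○○○○○
24) ○○○○○○○○
○○○○○○○○
○○○○○○○○
○○○●●○○○
○○●○○●○○
○●●●○●○○
○●v○○○○○
○○○○○○○○
○○○○○○○○
25) ○○○○○○○○
○○○○○○○○
○○○○○○○○
○○○●●○○○
○○●○○●○○
○●●●○●○○
○●○>○○○○
○○○○○○○○
○○○○○○○○
26) ○○○○○○○○
○○○○○○○○
○○○○○○○○
○○○●●○○○
○○●○○●○○
○●●●○●○○
○●○●○○○○
○○○v○○○○
○○○○○○○○
27) ○○○○○○○○
○○○○○○○○
○○○○○○○○
○○○●●○○○
○○●○○●○○
○●●●○●○○
○●○●○○○○
○○<●○○○○
○○○○○○○○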